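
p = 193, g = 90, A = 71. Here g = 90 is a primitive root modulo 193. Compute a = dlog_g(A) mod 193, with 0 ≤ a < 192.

51

Baby-step giant-step with m = ceil(sqrt(192)) = 14.
Baby table (90^j mod 193 for j=0..13):
  0:1  1:90  2:187  3:39  4:36  5:152  6:170  7:53
  8:138  9:68  10:137  11:171  12:143  13:132
Giant step factor: 90^(-14) ≡ 92 (mod 193).
Scan 71·92^i mod 193 for i = 0, 1, …:
  i=0: 71   i=1: 163   i=2: 135   i=3: 68
Match at i=3, j=9: a = 3·14 + 9 = 51.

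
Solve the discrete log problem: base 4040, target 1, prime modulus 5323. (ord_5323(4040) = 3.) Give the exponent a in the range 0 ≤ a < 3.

Successive powers of 4040 modulo 5323:
  4040^0=1
So 4040^0 ≡ 1 (mod 5323), giving a = 0.

0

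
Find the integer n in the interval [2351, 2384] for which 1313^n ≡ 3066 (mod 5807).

Compute 1313^2351 mod 5807 = 3075, then multiply by 1313 repeatedly:
  1313^2351=3075  1313^2352=1610  1313^2353=182  1313^2354=879  1313^2355=4341
  1313^2356=3066
Found 3066 at exponent 2356.

2356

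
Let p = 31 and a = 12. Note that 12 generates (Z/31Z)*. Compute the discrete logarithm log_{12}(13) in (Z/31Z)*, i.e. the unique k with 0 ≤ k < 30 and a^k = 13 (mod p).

Successive powers of 12 modulo 31:
  12^0=1  12^1=12  12^2=20  12^3=23  12^4=28  12^5=26
  12^6=2  12^7=24  12^8=9  12^9=15  12^10=25  12^11=21
  12^12=4  12^13=17  12^14=18  12^15=30  12^16=19  12^17=11
  12^18=8  12^19=3  12^20=5  12^21=29  12^22=7  12^23=22
  12^24=16  12^25=6  12^26=10  12^27=27  12^28=14  12^29=13
So 12^29 ≡ 13 (mod 31), giving k = 29.

29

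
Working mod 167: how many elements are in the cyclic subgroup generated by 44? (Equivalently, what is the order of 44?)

83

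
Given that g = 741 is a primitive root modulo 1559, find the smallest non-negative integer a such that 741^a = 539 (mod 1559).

612

Baby-step giant-step with m = ceil(sqrt(1558)) = 40.
Baby table (741^j mod 1559 for j=0..39):
  0:1  1:741  2:313  3:1201  4:1311  5:194  6:326  7:1480
  8:703  9:217  10:220  11:884  12:264  13:749  14:5  15:587
  16:6  17:1328  18:319  19:970  20:71  21:1164  22:397  23:1085
  24:1100  25:1302  26:1320  27:627  28:25  29:1376  30:30  31:404
  32:36  33:173  34:355  35:1143  36:426  37:748  38:823  39:274
Giant step factor: 741^(-40) ≡ 227 (mod 1559).
Scan 539·227^i mod 1559 for i = 0, 1, …:
  i=0: 539   i=1: 751   i=2: 546   i=3: 781
  i=4: 1120   i=5: 123   i=6: 1418   i=7: 732
  i=8: 910   i=9: 782     …   i=14: 997
  i=15: 264
Match at i=15, j=12: a = 15·40 + 12 = 612.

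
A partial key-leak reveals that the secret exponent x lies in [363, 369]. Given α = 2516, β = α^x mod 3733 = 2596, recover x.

366

Compute 2516^363 mod 3733 = 2466, then multiply by 2516 repeatedly:
  2516^363=2466  2516^364=210  2516^365=2007  2516^366=2596
Found 2596 at exponent 366.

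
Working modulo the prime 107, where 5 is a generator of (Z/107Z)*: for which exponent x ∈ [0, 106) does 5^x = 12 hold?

Baby-step giant-step with m = ceil(sqrt(106)) = 11.
Baby table (5^j mod 107 for j=0..10):
  0:1  1:5  2:25  3:18  4:90  5:22  6:3  7:15
  8:75  9:54  10:56
Giant step factor: 5^(-11) ≡ 60 (mod 107).
Scan 12·60^i mod 107 for i = 0, 1, …:
  i=0: 12   i=1: 78   i=2: 79   i=3: 32
  i=4: 101   i=5: 68   i=6: 14   i=7: 91
  i=8: 3
Match at i=8, j=6: x = 8·11 + 6 = 94.

94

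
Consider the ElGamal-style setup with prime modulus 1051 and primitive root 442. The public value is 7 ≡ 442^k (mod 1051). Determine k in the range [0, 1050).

997

Baby-step giant-step with m = ceil(sqrt(1050)) = 33.
Baby table (442^j mod 1051 for j=0..32):
  0:1  1:442  2:929  3:728  4:170  5:519  6:280  7:793
  8:523  9:997  10:305  11:282  12:626  13:279  14:351  15:645
  16:269  17:135  18:814  19:346  20:537  21:879  22:699  23:1015
  24:904  25:188  26:67  27:186  28:234  29:430  30:880  31:90
  32:893
Giant step factor: 442^(-33) ≡ 606 (mod 1051).
Scan 7·606^i mod 1051 for i = 0, 1, …:
  i=0: 7   i=1: 38   i=2: 957   i=3: 841
  i=4: 962   i=5: 718   i=6: 1045   i=7: 568
  i=8: 531   i=9: 180     …   i=29: 395
  i=30: 793
Match at i=30, j=7: k = 30·33 + 7 = 997.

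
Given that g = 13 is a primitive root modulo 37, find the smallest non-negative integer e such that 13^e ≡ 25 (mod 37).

Successive powers of 13 modulo 37:
  13^0=1  13^1=13  13^2=21  13^3=14  13^4=34  13^5=35
  13^6=11  13^7=32  13^8=9  13^9=6  13^10=4  13^11=15
  13^12=10  13^13=19  13^14=25
So 13^14 ≡ 25 (mod 37), giving e = 14.

14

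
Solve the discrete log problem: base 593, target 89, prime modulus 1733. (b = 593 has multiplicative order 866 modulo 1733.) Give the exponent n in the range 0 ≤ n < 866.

Baby-step giant-step with m = ceil(sqrt(866)) = 30.
Baby table (593^j mod 1733 for j=0..29):
  0:1  1:593  2:1583  3:1166  4:1704  5:133  6:884  7:846
  8:841  9:1342  10:359  11:1461  12:1606  13:941  14:1720  15:956
  16:217  17:439  18:377  19:4  20:639  21:1133  22:1198  23:1617
  24:532  25:70  26:1651  27:1631  28:169  29:1436
Giant step factor: 593^(-30) ≡ 1244 (mod 1733).
Scan 89·1244^i mod 1733 for i = 0, 1, …:
  i=0: 89   i=1: 1537   i=2: 529   i=3: 1269
  i=4: 1606
Match at i=4, j=12: n = 4·30 + 12 = 132.

132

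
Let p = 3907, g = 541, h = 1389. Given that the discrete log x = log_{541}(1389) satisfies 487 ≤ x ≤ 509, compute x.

491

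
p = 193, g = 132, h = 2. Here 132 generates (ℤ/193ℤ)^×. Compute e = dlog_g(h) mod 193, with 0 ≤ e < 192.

62

Baby-step giant-step with m = ceil(sqrt(192)) = 14.
Baby table (132^j mod 193 for j=0..13):
  0:1  1:132  2:54  3:180  4:21  5:70  6:169  7:113
  8:55  9:119  10:75  11:57  12:190  13:183
Giant step factor: 132^(-14) ≡ 137 (mod 193).
Scan 2·137^i mod 193 for i = 0, 1, …:
  i=0: 2   i=1: 81   i=2: 96   i=3: 28
  i=4: 169
Match at i=4, j=6: e = 4·14 + 6 = 62.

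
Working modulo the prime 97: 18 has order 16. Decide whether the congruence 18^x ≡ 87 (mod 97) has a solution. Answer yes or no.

no

⟨18⟩ has order 16; its elements mod 97 are {1, 8, 12, 18, 22, 27, 33, 47, 50, 64, 70, 75, 79, 85, 89, 96}.
87 is not in this set.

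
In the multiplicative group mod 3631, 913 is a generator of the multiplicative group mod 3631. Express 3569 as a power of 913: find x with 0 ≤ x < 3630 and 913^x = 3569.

368

Baby-step giant-step with m = ceil(sqrt(3630)) = 61.
Baby table (913^j mod 3631 for j=0..60):
  0:1  1:913  2:2070  3:1790  4:320  5:1680  6:1558  7:2733
  8:732  9:212  10:1113  11:3120  12:1856  13:2482  14:322  15:3506
  16:2067  17:2682  18:1372  19:3572  20:598  21:1324  22:3320  23:2906
  24:2548  25:2484  26:2148  27:384  28:2016  29:3322  30:1101  31:3057
  32:2433  33:2788  34:113  35:1501  36:1526  37:2565  38:3481  39:1028
  40:1766  41:194  42:2834  43:2170  44:2315  45:353  46:2761  47:879
  48:76  49:399  50:1187  51:1693  52:2534  53:595  54:2216  55:741
  56:1167  57:1588  58:1075  59:1105  60:3078
Giant step factor: 913^(-61) ≡ 3046 (mod 3631).
Scan 3569·3046^i mod 3631 for i = 0, 1, …:
  i=0: 3569   i=1: 3591   i=2: 1614   i=3: 3501
  i=4: 3430   i=5: 1393   i=6: 2070
Match at i=6, j=2: x = 6·61 + 2 = 368.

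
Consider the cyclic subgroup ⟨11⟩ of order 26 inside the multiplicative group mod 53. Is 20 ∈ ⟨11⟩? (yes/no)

20 ∈ ⟨11⟩ iff 20^26 ≡ 1 (mod 53), since |⟨11⟩| = 26.
20^26 mod 53 = 52.
Since 52 ≠ 1, 20 does not lie in the subgroup.

no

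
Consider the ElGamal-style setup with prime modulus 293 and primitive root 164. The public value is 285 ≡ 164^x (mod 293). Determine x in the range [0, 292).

Baby-step giant-step with m = ceil(sqrt(292)) = 18.
Baby table (164^j mod 293 for j=0..17):
  0:1  1:164  2:233  3:122  4:84  5:5  6:234  7:286
  8:24  9:127  10:25  11:291  12:258  13:120  14:49  15:125
  16:283  17:118
Giant step factor: 164^(-18) ≡ 21 (mod 293).
Scan 285·21^i mod 293 for i = 0, 1, …:
  i=0: 285   i=1: 125
Match at i=1, j=15: x = 1·18 + 15 = 33.

33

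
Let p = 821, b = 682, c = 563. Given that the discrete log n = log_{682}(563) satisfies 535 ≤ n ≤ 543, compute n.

Compute 682^535 mod 821 = 509, then multiply by 682 repeatedly:
  682^535=509  682^536=676  682^537=451  682^538=528  682^539=498
  682^540=563
Found 563 at exponent 540.

540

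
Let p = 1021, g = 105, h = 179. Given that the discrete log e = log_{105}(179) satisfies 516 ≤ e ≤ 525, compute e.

Compute 105^516 mod 1021 = 14, then multiply by 105 repeatedly:
  105^516=14  105^517=449  105^518=179
Found 179 at exponent 518.

518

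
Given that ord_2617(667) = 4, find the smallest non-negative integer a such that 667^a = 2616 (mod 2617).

Successive powers of 667 modulo 2617:
  667^0=1  667^1=667  667^2=2616
So 667^2 ≡ 2616 (mod 2617), giving a = 2.

2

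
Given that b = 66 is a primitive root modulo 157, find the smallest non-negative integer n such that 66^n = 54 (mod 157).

Successive powers of 66 modulo 157:
  66^0=1  66^1=66  66^2=117  66^3=29  66^4=30  66^5=96
  66^6=56  66^7=85  66^8=115  66^9=54
So 66^9 ≡ 54 (mod 157), giving n = 9.

9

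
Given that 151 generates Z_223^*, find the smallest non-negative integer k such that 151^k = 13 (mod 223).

57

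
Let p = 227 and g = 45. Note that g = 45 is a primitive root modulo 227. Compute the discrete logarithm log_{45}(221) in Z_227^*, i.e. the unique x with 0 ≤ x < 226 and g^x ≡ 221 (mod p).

210

Baby-step giant-step with m = ceil(sqrt(226)) = 16.
Baby table (45^j mod 227 for j=0..15):
  0:1  1:45  2:209  3:98  4:97  5:52  6:70  7:199
  8:102  9:50  10:207  11:8  12:133  13:83  14:103  15:95
Giant step factor: 45^(-16) ≡ 221 (mod 227).
Scan 221·221^i mod 227 for i = 0, 1, …:
  i=0: 221   i=1: 36   i=2: 11   i=3: 161
  i=4: 169   i=5: 121   i=6: 182   i=7: 43
  i=8: 196   i=9: 186   i=10: 19   i=11: 113
  i=12: 3   i=13: 209
Match at i=13, j=2: x = 13·16 + 2 = 210.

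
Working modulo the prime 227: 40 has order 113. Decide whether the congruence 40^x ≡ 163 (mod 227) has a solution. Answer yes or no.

no

163 ∈ ⟨40⟩ iff 163^113 ≡ 1 (mod 227), since |⟨40⟩| = 113.
163^113 mod 227 = 226.
Since 226 ≠ 1, 163 does not lie in the subgroup.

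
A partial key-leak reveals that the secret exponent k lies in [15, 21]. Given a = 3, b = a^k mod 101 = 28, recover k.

Compute 3^15 mod 101 = 39, then multiply by 3 repeatedly:
  3^15=39  3^16=16  3^17=48  3^18=43  3^19=28
Found 28 at exponent 19.

19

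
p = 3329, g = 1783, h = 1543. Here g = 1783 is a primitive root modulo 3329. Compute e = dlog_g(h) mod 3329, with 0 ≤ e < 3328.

Baby-step giant-step with m = ceil(sqrt(3328)) = 58.
Baby table (1783^j mod 3329 for j=0..57):
  0:1  1:1783  2:3223  3:755  4:1249  5:3195  6:766  7:888
  8:2029  9:2413  10:1311  11:555  12:852  13:1092  14:2900  15:763
  16:2197  17:2347  18:148  19:893  20:957  21:1883  22:1757  23:142
  24:182  25:1593  26:682  27:921  28:946  29:2244  30:2923  31:1824
  32:3088  33:3067  34:2243  35:1140  36:1930  37:2333  38:1818  39:2377
  40:374  41:1042  42:304  43:2734  44:1066  45:3148  46:190  47:2541
  48:3163  49:303  50:951  51:1172  52:2393  53:2270  54:2675  55:2397
  56:2744  57:2251
Giant step factor: 1783^(-58) ≡ 1580 (mod 3329).
Scan 1543·1580^i mod 3329 for i = 0, 1, …:
  i=0: 1543   i=1: 1112   i=2: 2577   i=3: 293
  i=4: 209   i=5: 649   i=6: 88   i=7: 2551
  i=8: 2490   i=9: 2651     …   i=19: 977
  i=20: 2333
Match at i=20, j=37: e = 20·58 + 37 = 1197.

1197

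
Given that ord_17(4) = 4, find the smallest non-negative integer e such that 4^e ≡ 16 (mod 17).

2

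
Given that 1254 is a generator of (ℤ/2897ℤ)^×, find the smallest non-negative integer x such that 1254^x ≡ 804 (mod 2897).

2375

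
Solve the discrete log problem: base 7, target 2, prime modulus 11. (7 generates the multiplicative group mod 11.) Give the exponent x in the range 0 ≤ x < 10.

3

Successive powers of 7 modulo 11:
  7^0=1  7^1=7  7^2=5  7^3=2
So 7^3 ≡ 2 (mod 11), giving x = 3.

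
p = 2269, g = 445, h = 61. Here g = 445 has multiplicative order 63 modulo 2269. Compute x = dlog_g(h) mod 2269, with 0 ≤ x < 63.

Successive powers of 445 modulo 2269:
  445^0=1  445^1=445  445^2=622  445^3=2241  445^4=1154  445^5=736
  445^6=784  445^7=1723  445^8=2082  445^9=738  445^10=1674  445^11=698
  445^12=2026  445^13=777  445^14=877  445^15=2266  445^16=934  445^17=403
  445^18=84  445^19=1076  445^20=61
So 445^20 ≡ 61 (mod 2269), giving x = 20.

20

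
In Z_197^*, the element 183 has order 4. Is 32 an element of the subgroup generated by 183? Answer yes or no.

⟨183⟩ has order 4; its elements mod 197 are {1, 14, 183, 196}.
32 is not in this set.

no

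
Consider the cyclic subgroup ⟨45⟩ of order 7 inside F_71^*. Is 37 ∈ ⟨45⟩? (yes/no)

⟨45⟩ has order 7; its elements mod 71 are {1, 20, 30, 32, 37, 45, 48}.
37 is in this set.

yes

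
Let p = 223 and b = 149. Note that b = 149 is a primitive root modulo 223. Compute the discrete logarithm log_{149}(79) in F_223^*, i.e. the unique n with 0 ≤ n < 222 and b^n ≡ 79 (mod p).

Baby-step giant-step with m = ceil(sqrt(222)) = 15.
Baby table (149^j mod 223 for j=0..14):
  0:1  1:149  2:124  3:190  4:212  5:145  6:197  7:140
  8:121  9:189  10:63  11:21  12:7  13:151  14:199
Giant step factor: 149^(-15) ≡ 195 (mod 223).
Scan 79·195^i mod 223 for i = 0, 1, …:
  i=0: 79   i=1: 18   i=2: 165   i=3: 63
Match at i=3, j=10: n = 3·15 + 10 = 55.

55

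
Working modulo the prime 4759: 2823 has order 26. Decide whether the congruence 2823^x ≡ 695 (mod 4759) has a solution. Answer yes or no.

no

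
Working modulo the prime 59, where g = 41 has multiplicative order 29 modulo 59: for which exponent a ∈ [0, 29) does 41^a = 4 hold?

25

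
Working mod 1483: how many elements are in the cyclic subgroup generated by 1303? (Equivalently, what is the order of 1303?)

741

The order of 1303 must divide p − 1 = 1482 = 2 · 3 · 13 · 19.
Divisors: 1, 2, 3, 6, 13, 19, 26, 38, 39, 57, 78, 114, 247, 494, 741, 1482.
Check each in increasing order: 1303^1 ≡ 1303;  1303^2 ≡ 1257;  1303^3 ≡ 639;  1303^6 ≡ 496;  1303^13 ≡ 983;  1303^19 ≡ 1144;  1303^26 ≡ 856;  1303^38 ≡ 730;  1303^39 ≡ 587;  1303^57 ≡ 191;  1303^78 ≡ 513;  1303^114 ≡ 889;  1303^247 ≡ 1444;  1303^494 ≡ 38;  1303^741 ≡ 1.
Smallest exponent giving 1 is 741.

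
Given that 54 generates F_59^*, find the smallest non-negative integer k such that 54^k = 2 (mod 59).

5

Successive powers of 54 modulo 59:
  54^0=1  54^1=54  54^2=25  54^3=52  54^4=35  54^5=2
So 54^5 ≡ 2 (mod 59), giving k = 5.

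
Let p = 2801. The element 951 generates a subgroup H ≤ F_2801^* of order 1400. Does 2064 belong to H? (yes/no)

no

2064 ∈ ⟨951⟩ iff 2064^1400 ≡ 1 (mod 2801), since |⟨951⟩| = 1400.
2064^1400 mod 2801 = 2800.
Since 2800 ≠ 1, 2064 does not lie in the subgroup.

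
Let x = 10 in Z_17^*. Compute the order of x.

16

The order of 10 must divide p − 1 = 16 = 2^4.
Divisors: 1, 2, 4, 8, 16.
Check each in increasing order: 10^1 ≡ 10;  10^2 ≡ 15;  10^4 ≡ 4;  10^8 ≡ 16;  10^16 ≡ 1.
Smallest exponent giving 1 is 16.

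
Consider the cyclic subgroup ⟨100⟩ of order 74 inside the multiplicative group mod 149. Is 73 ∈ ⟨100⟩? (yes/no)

yes

73 ∈ ⟨100⟩ iff 73^74 ≡ 1 (mod 149), since |⟨100⟩| = 74.
73^74 mod 149 = 1.
Since 1 = 1, 73 lies in the subgroup.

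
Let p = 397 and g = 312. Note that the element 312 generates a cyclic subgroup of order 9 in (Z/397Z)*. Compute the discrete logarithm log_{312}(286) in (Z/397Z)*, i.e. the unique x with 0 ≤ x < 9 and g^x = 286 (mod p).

4

Successive powers of 312 modulo 397:
  312^0=1  312^1=312  312^2=79  312^3=34  312^4=286
So 312^4 ≡ 286 (mod 397), giving x = 4.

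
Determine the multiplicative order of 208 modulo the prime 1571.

The order of 208 must divide p − 1 = 1570 = 2 · 5 · 157.
Divisors: 1, 2, 5, 10, 157, 314, 785, 1570.
Check each in increasing order: 208^1 ≡ 208;  208^2 ≡ 847;  208^5 ≡ 1208;  208^10 ≡ 1376;  208^157 ≡ 1189;  208^314 ≡ 1392;  208^785 ≡ 1570;  208^1570 ≡ 1.
Smallest exponent giving 1 is 1570.

1570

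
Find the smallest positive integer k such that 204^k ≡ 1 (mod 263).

The order of 204 must divide p − 1 = 262 = 2 · 131.
Divisors: 1, 2, 131, 262.
Check each in increasing order: 204^1 ≡ 204;  204^2 ≡ 62;  204^131 ≡ 1.
Smallest exponent giving 1 is 131.

131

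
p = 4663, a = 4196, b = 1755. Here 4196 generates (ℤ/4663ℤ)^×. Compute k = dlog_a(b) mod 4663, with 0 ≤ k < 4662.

Baby-step giant-step with m = ceil(sqrt(4662)) = 69.
Baby table (4196^j mod 4663 for j=0..68):
  0:1  1:4196  2:3591  3:1683  4:2086  5:405  6:2048  7:4162
  8:817  9:827  10:820  11:4089  12:2267  13:4475  14:3862  15:1027
  16:680  17:4187  18:3131  19:2005  20:928  21:283  22:3066  23:4382
  24:663  25:2800  26:2703  27:1372  28:2770  29:2724  30:891  31:3573
  32:763  33:2730  34:2752  35:1804  36:1535  37:1257  38:519  39:103
  40:3192  41:1496  42:818  43:360  44:4411  45:1109  46:4353  47:217
  48:1247  49:526  50:1497  51:351  52:3951  53:1431  54:3195  55:95
  56:2265  57:746  58:1343  59:2324  60:1171  61:3377  62:3698  63:3007
  64:3957  65:3292  66:1426  67:867  68:792
Giant step factor: 4196^(-69) ≡ 1916 (mod 4663).
Scan 1755·1916^i mod 4663 for i = 0, 1, …:
  i=0: 1755   i=1: 557   i=2: 4048   i=3: 1399
  i=4: 3922   i=5: 2459   i=6: 1814   i=7: 1689
  i=8: 2   i=9: 3832     …   i=25: 4038
  i=26: 891
Match at i=26, j=30: k = 26·69 + 30 = 1824.

1824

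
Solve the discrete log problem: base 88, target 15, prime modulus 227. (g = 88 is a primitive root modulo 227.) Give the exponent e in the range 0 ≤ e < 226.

31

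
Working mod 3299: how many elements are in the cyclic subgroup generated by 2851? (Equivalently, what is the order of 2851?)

1649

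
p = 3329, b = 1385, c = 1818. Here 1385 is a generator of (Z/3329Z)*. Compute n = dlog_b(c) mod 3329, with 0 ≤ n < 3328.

1038

Baby-step giant-step with m = ceil(sqrt(3328)) = 58.
Baby table (1385^j mod 3329 for j=0..57):
  0:1  1:1385  2:721  3:3214  4:517  5:310  6:3238  7:467
  8:969  9:478  10:2888  11:1751  12:1623  13:780  14:1704  15:3108
  16:183  17:451  18:2112  19:2258  20:1399  21:137  22:3321  23:2236
  24:890  25:920  26:2522  27:849  28:728  29:2922  30:2235  31:2834
  32:199  33:2637  34:332  35:418  36:3013  37:1768  38:1865  39:3050
  40:3078  41:1910  42:2124  43:2233  44:64  45:2086  46:2867  47:2627
  48:3127  49:3195  50:834  51:3256  52:2094  53:631  54:1737  55:2207
  56:673  57:3314
Giant step factor: 1385^(-58) ≡ 1305 (mod 3329).
Scan 1818·1305^i mod 3329 for i = 0, 1, …:
  i=0: 1818   i=1: 2242   i=2: 2948   i=3: 2145
  i=4: 2865   i=5: 358   i=6: 1130   i=7: 3232
  i=8: 3246   i=9: 1542     …   i=16: 522
  i=17: 2094
Match at i=17, j=52: n = 17·58 + 52 = 1038.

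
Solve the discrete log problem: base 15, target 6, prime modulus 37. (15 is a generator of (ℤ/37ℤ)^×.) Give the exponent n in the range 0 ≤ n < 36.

Successive powers of 15 modulo 37:
  15^0=1  15^1=15  15^2=3  15^3=8  15^4=9  15^5=24
  15^6=27  15^7=35  15^8=7  15^9=31  15^10=21  15^11=19
  15^12=26  15^13=20  15^14=4  15^15=23  15^16=12  15^17=32
  15^18=36  15^19=22  15^20=34  15^21=29  15^22=28  15^23=13
  15^24=10  15^25=2  15^26=30  15^27=6
So 15^27 ≡ 6 (mod 37), giving n = 27.

27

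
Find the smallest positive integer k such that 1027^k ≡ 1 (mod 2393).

The order of 1027 must divide p − 1 = 2392 = 2^3 · 13 · 23.
Divisors: 1, 2, 4, 8, 13, 23, 26, 46, 52, 92, 104, 184, 299, 598, 1196, 2392.
Check each in increasing order: 1027^1 ≡ 1027;  1027^2 ≡ 1809;  1027^4 ≡ 1250;  1027^8 ≡ 2264;  1027^13 ≡ 1422;  1027^23 ≡ 361;  1027^26 ≡ 2392;  1027^46 ≡ 1099;  1027^52 ≡ 1.
Smallest exponent giving 1 is 52.

52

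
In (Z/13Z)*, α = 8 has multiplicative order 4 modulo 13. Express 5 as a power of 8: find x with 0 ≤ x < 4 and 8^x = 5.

3

Successive powers of 8 modulo 13:
  8^0=1  8^1=8  8^2=12  8^3=5
So 8^3 ≡ 5 (mod 13), giving x = 3.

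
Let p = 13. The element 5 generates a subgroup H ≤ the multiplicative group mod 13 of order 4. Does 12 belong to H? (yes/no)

yes

12 ∈ ⟨5⟩ iff 12^4 ≡ 1 (mod 13), since |⟨5⟩| = 4.
12^4 mod 13 = 1.
Since 1 = 1, 12 lies in the subgroup.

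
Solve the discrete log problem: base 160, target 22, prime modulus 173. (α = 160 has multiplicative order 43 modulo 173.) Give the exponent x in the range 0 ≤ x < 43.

Successive powers of 160 modulo 173:
  160^0=1  160^1=160  160^2=169  160^3=52  160^4=16  160^5=138
  160^6=109  160^7=140  160^8=83  160^9=132  160^10=14  160^11=164
  160^12=117  160^13=36  160^14=51  160^15=29  160^16=142  160^17=57
  160^18=124  160^19=118  160^20=23  160^21=47  160^22=81  160^23=158
  160^24=22
So 160^24 ≡ 22 (mod 173), giving x = 24.

24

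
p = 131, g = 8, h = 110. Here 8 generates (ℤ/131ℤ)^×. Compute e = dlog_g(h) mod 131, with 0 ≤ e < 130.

121

Baby-step giant-step with m = ceil(sqrt(130)) = 12.
Baby table (8^j mod 131 for j=0..11):
  0:1  1:8  2:64  3:119  4:35  5:18  6:13  7:104
  8:46  9:106  10:62  11:103
Giant step factor: 8^(-12) ≡ 100 (mod 131).
Scan 110·100^i mod 131 for i = 0, 1, …:
  i=0: 110   i=1: 127   i=2: 124   i=3: 86
  i=4: 85   i=5: 116   i=6: 72   i=7: 126
  i=8: 24   i=9: 42   i=10: 8
Match at i=10, j=1: e = 10·12 + 1 = 121.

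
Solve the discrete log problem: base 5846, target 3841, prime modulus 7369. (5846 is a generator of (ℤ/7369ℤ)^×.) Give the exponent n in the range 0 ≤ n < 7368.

5428

Baby-step giant-step with m = ceil(sqrt(7368)) = 86.
Baby table (5846^j mod 7369 for j=0..85):
  0:1  1:5846  2:5663  3:4350  4:7050  5:6852  6:6277  7:5091
  8:5964  9:2805  10:2005  11:4520  12:6055  13:4223  14:1508  15:2444
  16:6502  17:1390  18:5302  19:1478  20:3920  21:6099  22:3532  23:134
  24:2250  25:7204  26:749  27:1468  28:4412  29:1052  30:4246  31:3324
  32:51  33:3386  34:1422  35:780  36:5838  37:3109  38:3260  39:1726
  40:2035  41:3044  42:6458  43:2081  44:6676  45:1672  46:3218  47:6740
  48:7366  49:4569  50:5118  51:1688  52:957  53:1551  54:3276  55:6834
  56:4215  57:6323  58:1354  59:1178  60:3942  61:2069  62:2845  63:37
  64:2601  65:3199  66:6201  67:2935  68:2978  69:3810  70:4142  71:6967
  72:619  73:495  74:5122  75:2965  76:1502  77:4213  78:2000  79:4766
  80:7216  81:4580  82:3103  83:5029  84:4593  85:5411
Giant step factor: 5846^(-86) ≡ 6773 (mod 7369).
Scan 3841·6773^i mod 7369 for i = 0, 1, …:
  i=0: 3841   i=1: 2523   i=2: 6937   i=3: 6926
  i=4: 6113   i=5: 4307   i=6: 4809   i=7: 377
  i=8: 3747   i=9: 6964     …   i=62: 9
  i=63: 2005
Match at i=63, j=10: n = 63·86 + 10 = 5428.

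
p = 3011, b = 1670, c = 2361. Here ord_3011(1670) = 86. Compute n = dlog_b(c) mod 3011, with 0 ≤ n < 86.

Baby-step giant-step with m = ceil(sqrt(86)) = 10.
Baby table (1670^j mod 3011 for j=0..9):
  0:1  1:1670  2:714  3:24  4:937  5:2081  6:576  7:1411
  8:1768  9:1780
Giant step factor: 1670^(-10) ≡ 1544 (mod 3011).
Scan 2361·1544^i mod 3011 for i = 0, 1, …:
  i=0: 2361   i=1: 2074   i=2: 1563   i=3: 1461
  i=4: 545   i=5: 1411
Match at i=5, j=7: n = 5·10 + 7 = 57.

57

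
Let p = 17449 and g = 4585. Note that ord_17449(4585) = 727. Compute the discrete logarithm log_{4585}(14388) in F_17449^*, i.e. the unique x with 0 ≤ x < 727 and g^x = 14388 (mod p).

420

Baby-step giant-step with m = ceil(sqrt(727)) = 27.
Baby table (4585^j mod 17449 for j=0..26):
  0:1  1:4585  2:13629  3:4096  4:5036  5:5033  6:8727  7:2738
  8:7899  9:10240  10:12590  11:3858  12:13093  13:6845  14:11023  15:8151
  16:14026  17:9645  18:6559  19:8388  20:1384  21:11653  22:167  23:15388
  24:7673  25:3521  26:3460
Giant step factor: 4585^(-27) ≡ 10355 (mod 17449).
Scan 14388·10355^i mod 17449 for i = 0, 1, …:
  i=0: 14388   i=1: 8178   i=2: 3193   i=3: 15109
  i=4: 5961   i=5: 9042   i=6: 16025   i=7: 16334
  i=8: 5413   i=9: 5427     …   i=14: 4291
  i=15: 8151
Match at i=15, j=15: x = 15·27 + 15 = 420.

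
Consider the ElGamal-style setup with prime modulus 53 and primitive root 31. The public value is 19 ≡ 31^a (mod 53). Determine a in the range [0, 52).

9

Baby-step giant-step with m = ceil(sqrt(52)) = 8.
Baby table (31^j mod 53 for j=0..7):
  0:1  1:31  2:7  3:5  4:49  5:35  6:25  7:33
Giant step factor: 31^(-8) ≡ 10 (mod 53).
Scan 19·10^i mod 53 for i = 0, 1, …:
  i=0: 19   i=1: 31
Match at i=1, j=1: a = 1·8 + 1 = 9.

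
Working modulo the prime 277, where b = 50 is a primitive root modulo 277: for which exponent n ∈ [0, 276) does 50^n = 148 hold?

273

Baby-step giant-step with m = ceil(sqrt(276)) = 17.
Baby table (50^j mod 277 for j=0..16):
  0:1  1:50  2:7  3:73  4:49  5:234  6:66  7:253
  8:185  9:109  10:187  11:209  12:201  13:78  14:22  15:269
  16:154
Giant step factor: 50^(-17) ≡ 183 (mod 277).
Scan 148·183^i mod 277 for i = 0, 1, …:
  i=0: 148   i=1: 215   i=2: 11   i=3: 74
  i=4: 246   i=5: 144   i=6: 37   i=7: 123
  i=8: 72   i=9: 157     …   i=15: 247
  i=16: 50
Match at i=16, j=1: n = 16·17 + 1 = 273.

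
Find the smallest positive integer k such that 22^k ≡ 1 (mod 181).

20

The order of 22 must divide p − 1 = 180 = 2^2 · 3^2 · 5.
Divisors: 1, 2, 3, 4, 5, 6, 9, 10, 12, 15, 18, 20, 30, 36, 45, 60, 90, 180.
Check each in increasing order: 22^1 ≡ 22;  22^2 ≡ 122;  22^3 ≡ 150;  22^4 ≡ 42;  22^5 ≡ 19;  22^6 ≡ 56;  22^9 ≡ 74;  22^10 ≡ 180;  22^12 ≡ 59;  22^15 ≡ 162;  22^18 ≡ 46;  22^20 ≡ 1.
Smallest exponent giving 1 is 20.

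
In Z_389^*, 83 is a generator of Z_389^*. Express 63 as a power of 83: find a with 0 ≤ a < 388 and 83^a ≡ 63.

Baby-step giant-step with m = ceil(sqrt(388)) = 20.
Baby table (83^j mod 389 for j=0..19):
  0:1  1:83  2:276  3:346  4:321  5:191  6:293  7:201
  8:345  9:238  10:304  11:336  12:269  13:154  14:334  15:103
  16:380  17:31  18:239  19:387
Giant step factor: 83^(-20) ≡ 157 (mod 389).
Scan 63·157^i mod 389 for i = 0, 1, …:
  i=0: 63   i=1: 166   i=2: 388   i=3: 232
  i=4: 247   i=5: 268   i=6: 64   i=7: 323
  i=8: 141   i=9: 353   i=10: 183   i=11: 334
Match at i=11, j=14: a = 11·20 + 14 = 234.

234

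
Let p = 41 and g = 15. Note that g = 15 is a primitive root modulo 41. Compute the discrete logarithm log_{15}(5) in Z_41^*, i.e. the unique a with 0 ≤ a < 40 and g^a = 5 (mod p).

Successive powers of 15 modulo 41:
  15^0=1  15^1=15  15^2=20  15^3=13  15^4=31  15^5=14
  15^6=5
So 15^6 ≡ 5 (mod 41), giving a = 6.

6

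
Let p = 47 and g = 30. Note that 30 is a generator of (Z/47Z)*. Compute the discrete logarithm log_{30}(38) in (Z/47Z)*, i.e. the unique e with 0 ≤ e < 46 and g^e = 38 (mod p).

37

Baby-step giant-step with m = ceil(sqrt(46)) = 7.
Baby table (30^j mod 47 for j=0..6):
  0:1  1:30  2:7  3:22  4:2  5:13  6:14
Giant step factor: 30^(-7) ≡ 31 (mod 47).
Scan 38·31^i mod 47 for i = 0, 1, …:
  i=0: 38   i=1: 3   i=2: 46   i=3: 16
  i=4: 26   i=5: 7
Match at i=5, j=2: e = 5·7 + 2 = 37.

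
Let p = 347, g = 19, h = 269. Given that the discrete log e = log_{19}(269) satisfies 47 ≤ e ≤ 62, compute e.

54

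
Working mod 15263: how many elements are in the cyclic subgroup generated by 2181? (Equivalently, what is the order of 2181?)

The order of 2181 must divide p − 1 = 15262 = 2 · 13 · 587.
Divisors: 1, 2, 13, 26, 587, 1174, 7631, 15262.
Check each in increasing order: 2181^1 ≡ 2181;  2181^2 ≡ 9968;  2181^13 ≡ 1061;  2181^26 ≡ 11522;  2181^587 ≡ 13638;  2181^1174 ≡ 126;  2181^7631 ≡ 1.
Smallest exponent giving 1 is 7631.

7631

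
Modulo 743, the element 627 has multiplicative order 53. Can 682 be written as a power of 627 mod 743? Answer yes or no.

no

682 ∈ ⟨627⟩ iff 682^53 ≡ 1 (mod 743), since |⟨627⟩| = 53.
682^53 mod 743 = 111.
Since 111 ≠ 1, 682 does not lie in the subgroup.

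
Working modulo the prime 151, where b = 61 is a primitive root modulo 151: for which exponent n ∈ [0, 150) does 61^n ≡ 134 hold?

107

Baby-step giant-step with m = ceil(sqrt(150)) = 13.
Baby table (61^j mod 151 for j=0..12):
  0:1  1:61  2:97  3:28  4:47  5:149  6:29  7:108
  8:95  9:57  10:4  11:93  12:86
Giant step factor: 61^(-13) ≡ 120 (mod 151).
Scan 134·120^i mod 151 for i = 0, 1, …:
  i=0: 134   i=1: 74   i=2: 122   i=3: 144
  i=4: 66   i=5: 68   i=6: 6   i=7: 116
  i=8: 28
Match at i=8, j=3: n = 8·13 + 3 = 107.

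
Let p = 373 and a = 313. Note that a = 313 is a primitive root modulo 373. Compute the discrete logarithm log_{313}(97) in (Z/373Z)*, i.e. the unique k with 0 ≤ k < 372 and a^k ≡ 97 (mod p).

207

Baby-step giant-step with m = ceil(sqrt(372)) = 20.
Baby table (313^j mod 373 for j=0..19):
  0:1  1:313  2:243  3:340  4:115  5:187  6:343  7:308
  8:170  9:244  10:280  11:358  12:154  13:85  14:122  15:140
  16:179  17:77  18:229  19:61
Giant step factor: 313^(-20) ≡ 16 (mod 373).
Scan 97·16^i mod 373 for i = 0, 1, …:
  i=0: 97   i=1: 60   i=2: 214   i=3: 67
  i=4: 326   i=5: 367   i=6: 277   i=7: 329
  i=8: 42   i=9: 299   i=10: 308
Match at i=10, j=7: k = 10·20 + 7 = 207.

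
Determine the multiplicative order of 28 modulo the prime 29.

The order of 28 must divide p − 1 = 28 = 2^2 · 7.
Divisors: 1, 2, 4, 7, 14, 28.
Check each in increasing order: 28^1 ≡ 28;  28^2 ≡ 1.
Smallest exponent giving 1 is 2.

2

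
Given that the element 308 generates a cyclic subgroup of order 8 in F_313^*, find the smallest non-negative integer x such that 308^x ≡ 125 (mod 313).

7

Successive powers of 308 modulo 313:
  308^0=1  308^1=308  308^2=25  308^3=188  308^4=312  308^5=5
  308^6=288  308^7=125
So 308^7 ≡ 125 (mod 313), giving x = 7.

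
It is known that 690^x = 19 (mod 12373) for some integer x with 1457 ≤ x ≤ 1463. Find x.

1460

Compute 690^1457 mod 12373 = 4541, then multiply by 690 repeatedly:
  690^1457=4541  690^1458=2921  690^1459=11064  690^1460=19
Found 19 at exponent 1460.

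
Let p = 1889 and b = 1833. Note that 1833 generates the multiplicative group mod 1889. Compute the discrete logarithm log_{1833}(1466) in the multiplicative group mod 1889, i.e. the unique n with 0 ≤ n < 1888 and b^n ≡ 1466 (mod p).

844

Baby-step giant-step with m = ceil(sqrt(1888)) = 44.
Baby table (1833^j mod 1889 for j=0..43):
  0:1  1:1833  2:1247  3:61  4:362  5:507  6:1832  7:1303
  8:703  9:301  10:145  11:1325  12:1360  13:1289  14:1487  15:1733
  16:1180  17:35  18:1818  19:198  20:246  21:1336  22:744  23:1783
  24:269  25:48  26:1090  27:1297  28:1039  29:375  30:1668  31:1042
  32:207  33:1631  34:1225  35:1293  36:1263  37:1054  38:1424  39:1483
  40:68  41:1859  42:1680  43:370
Giant step factor: 1833^(-44) ≡ 1857 (mod 1889).
Scan 1466·1857^i mod 1889 for i = 0, 1, …:
  i=0: 1466   i=1: 313   i=2: 1318   i=3: 1271
  i=4: 886   i=5: 1872   i=6: 544   i=7: 1482
  i=8: 1690   i=9: 701     …   i=18: 1808
  i=19: 703
Match at i=19, j=8: n = 19·44 + 8 = 844.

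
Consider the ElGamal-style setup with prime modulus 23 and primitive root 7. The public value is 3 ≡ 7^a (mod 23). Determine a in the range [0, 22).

Successive powers of 7 modulo 23:
  7^0=1  7^1=7  7^2=3
So 7^2 ≡ 3 (mod 23), giving a = 2.

2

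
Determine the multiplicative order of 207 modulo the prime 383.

The order of 207 must divide p − 1 = 382 = 2 · 191.
Divisors: 1, 2, 191, 382.
Check each in increasing order: 207^1 ≡ 207;  207^2 ≡ 336;  207^191 ≡ 1.
Smallest exponent giving 1 is 191.

191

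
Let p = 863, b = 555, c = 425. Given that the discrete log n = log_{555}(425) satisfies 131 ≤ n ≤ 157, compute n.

142

Compute 555^131 mod 863 = 237, then multiply by 555 repeatedly:
  555^131=237  555^132=359  555^133=755  555^134=470  555^135=224
  555^136=48  555^137=750  555^138=284  555^139=554  555^140=242
  555^141=545  555^142=425
Found 425 at exponent 142.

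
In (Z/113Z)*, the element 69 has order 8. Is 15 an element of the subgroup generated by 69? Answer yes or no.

⟨69⟩ has order 8; its elements mod 113 are {1, 15, 18, 44, 69, 95, 98, 112}.
15 is in this set.

yes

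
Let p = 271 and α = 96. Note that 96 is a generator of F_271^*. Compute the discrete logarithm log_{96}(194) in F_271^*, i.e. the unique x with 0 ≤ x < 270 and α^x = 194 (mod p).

Baby-step giant-step with m = ceil(sqrt(270)) = 17.
Baby table (96^j mod 271 for j=0..16):
  0:1  1:96  2:2  3:192  4:4  5:113  6:8  7:226
  8:16  9:181  10:32  11:91  12:64  13:182  14:128  15:93
  16:256
Giant step factor: 96^(-17) ≡ 51 (mod 271).
Scan 194·51^i mod 271 for i = 0, 1, …:
  i=0: 194   i=1: 138   i=2: 263   i=3: 134
  i=4: 59   i=5: 28   i=6: 73   i=7: 200
  i=8: 173   i=9: 151   i=10: 113
Match at i=10, j=5: x = 10·17 + 5 = 175.

175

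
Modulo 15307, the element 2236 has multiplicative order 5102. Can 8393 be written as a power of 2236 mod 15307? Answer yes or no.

8393 ∈ ⟨2236⟩ iff 8393^5102 ≡ 1 (mod 15307), since |⟨2236⟩| = 5102.
8393^5102 mod 15307 = 1.
Since 1 = 1, 8393 lies in the subgroup.

yes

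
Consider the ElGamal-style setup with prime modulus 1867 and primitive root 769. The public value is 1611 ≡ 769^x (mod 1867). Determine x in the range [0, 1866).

Baby-step giant-step with m = ceil(sqrt(1866)) = 44.
Baby table (769^j mod 1867 for j=0..43):
  0:1  1:769  2:1389  3:217  4:710  5:826  6:414  7:976
  8:10  9:222  10:821  11:303  12:1499  13:792  14:406  15:425
  16:100  17:353  18:742  19:1163  20:54  21:452  22:326  23:516
  24:1000  25:1663  26:1819  27:428  28:540  29:786  30:1393  31:1426
  32:665  33:1694  34:1387  35:546  36:1666  37:392  38:861  39:1191
  40:1049  41:137  42:801  43:1726
Giant step factor: 769^(-44) ≡ 235 (mod 1867).
Scan 1611·235^i mod 1867 for i = 0, 1, …:
  i=0: 1611   i=1: 1451   i=2: 1191
Match at i=2, j=39: x = 2·44 + 39 = 127.

127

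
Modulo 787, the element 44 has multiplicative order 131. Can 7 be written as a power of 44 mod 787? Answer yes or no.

no

7 ∈ ⟨44⟩ iff 7^131 ≡ 1 (mod 787), since |⟨44⟩| = 131.
7^131 mod 787 = 407.
Since 407 ≠ 1, 7 does not lie in the subgroup.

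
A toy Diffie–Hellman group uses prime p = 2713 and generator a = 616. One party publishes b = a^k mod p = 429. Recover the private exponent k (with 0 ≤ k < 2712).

355

Baby-step giant-step with m = ceil(sqrt(2712)) = 53.
Baby table (616^j mod 2713 for j=0..52):
  0:1  1:616  2:2349  3:955  4:2272  5:2357  6:457  7:2073
  8:1858  9:2355  10:1938  11:88  12:2661  13:524  14:2650  15:1887
  16:1228  17:2234  18:653  19:724  20:1052  21:2338  22:2318  23:850
  24:2704  25:2595  26:563  27:2257  28:1256  29:491  30:1313  31:334
  32:2269  33:509  34:1549  35:1921  36:468  37:710  38:567  39:2008
  40:2513  41:1598  42:2262  43:1623  44:1384  45:662  46:842  47:489
  48:81  49:1062  50:359  51:1391  52:2261
Giant step factor: 616^(-53) ≡ 1242 (mod 2713).
Scan 429·1242^i mod 2713 for i = 0, 1, …:
  i=0: 429   i=1: 1070   i=2: 2283   i=3: 401
  i=4: 1563   i=5: 1451   i=6: 710
Match at i=6, j=37: k = 6·53 + 37 = 355.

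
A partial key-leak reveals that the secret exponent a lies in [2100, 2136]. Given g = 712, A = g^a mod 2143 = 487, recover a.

2114

Compute 712^2100 mod 2143 = 1133, then multiply by 712 repeatedly:
  712^2100=1133  712^2101=928  712^2102=692  712^2103=1957  712^2104=434
  712^2105=416  712^2106=458  712^2107=360  712^2108=1303  712^2109=1960
  712^2110=427  712^2111=1861  712^2112=658  712^2113=1322  712^2114=487
Found 487 at exponent 2114.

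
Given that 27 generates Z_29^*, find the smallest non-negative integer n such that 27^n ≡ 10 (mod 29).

9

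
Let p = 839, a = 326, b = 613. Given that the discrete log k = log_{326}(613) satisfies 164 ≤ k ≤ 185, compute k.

166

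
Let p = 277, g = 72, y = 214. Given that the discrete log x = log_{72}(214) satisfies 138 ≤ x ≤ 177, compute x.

152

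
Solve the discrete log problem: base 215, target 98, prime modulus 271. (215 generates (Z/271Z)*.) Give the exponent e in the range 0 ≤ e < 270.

222

Baby-step giant-step with m = ceil(sqrt(270)) = 17.
Baby table (215^j mod 271 for j=0..16):
  0:1  1:215  2:155  3:263  4:177  5:115  6:64  7:210
  8:164  9:30  10:217  11:43  12:31  13:161  14:198  15:23
  16:67
Giant step factor: 215^(-17) ≡ 71 (mod 271).
Scan 98·71^i mod 271 for i = 0, 1, …:
  i=0: 98   i=1: 183   i=2: 256   i=3: 19
  i=4: 265   i=5: 116   i=6: 106   i=7: 209
  i=8: 205   i=9: 192   i=10: 82   i=11: 131
  i=12: 87   i=13: 215
Match at i=13, j=1: e = 13·17 + 1 = 222.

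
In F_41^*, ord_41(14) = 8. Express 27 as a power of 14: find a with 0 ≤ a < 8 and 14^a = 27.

Successive powers of 14 modulo 41:
  14^0=1  14^1=14  14^2=32  14^3=38  14^4=40  14^5=27
So 14^5 ≡ 27 (mod 41), giving a = 5.

5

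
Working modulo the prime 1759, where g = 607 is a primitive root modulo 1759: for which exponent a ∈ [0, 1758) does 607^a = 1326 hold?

Baby-step giant-step with m = ceil(sqrt(1758)) = 42.
Baby table (607^j mod 1759 for j=0..41):
  0:1  1:607  2:818  3:488  4:704  5:1650  6:679  7:547
  8:1337  9:660  10:1327  11:1626  12:183  13:264  14:179  15:1354
  16:425  17:1161  18:1127  19:1597  20:170  21:1168  22:99  23:287
  24:68  25:819  26:1095  27:1522  28:379  29:1383  30:438  31:257
  32:1207  33:905  34:527  35:1510  36:131  37:362  38:1618  39:604
  40:756  41:1552
Giant step factor: 607^(-42) ≡ 368 (mod 1759).
Scan 1326·368^i mod 1759 for i = 0, 1, …:
  i=0: 1326   i=1: 725   i=2: 1191   i=3: 297
  i=4: 238   i=5: 1393   i=6: 755   i=7: 1677
  i=8: 1486   i=9: 1558     …   i=36: 1749
  i=37: 1597
Match at i=37, j=19: a = 37·42 + 19 = 1573.

1573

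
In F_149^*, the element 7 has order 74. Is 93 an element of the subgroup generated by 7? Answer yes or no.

no

93 ∈ ⟨7⟩ iff 93^74 ≡ 1 (mod 149), since |⟨7⟩| = 74.
93^74 mod 149 = 148.
Since 148 ≠ 1, 93 does not lie in the subgroup.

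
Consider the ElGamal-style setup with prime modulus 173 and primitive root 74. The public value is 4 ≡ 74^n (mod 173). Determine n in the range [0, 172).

Baby-step giant-step with m = ceil(sqrt(172)) = 14.
Baby table (74^j mod 173 for j=0..13):
  0:1  1:74  2:113  3:58  4:140  5:153  6:77  7:162
  8:51  9:141  10:54  11:17  12:47  13:18
Giant step factor: 74^(-14) ≡ 163 (mod 173).
Scan 4·163^i mod 173 for i = 0, 1, …:
  i=0: 4   i=1: 133   i=2: 54
Match at i=2, j=10: n = 2·14 + 10 = 38.

38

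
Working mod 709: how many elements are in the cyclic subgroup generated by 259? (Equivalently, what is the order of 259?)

708

The order of 259 must divide p − 1 = 708 = 2^2 · 3 · 59.
Divisors: 1, 2, 3, 4, 6, 12, 59, 118, 177, 236, 354, 708.
Check each in increasing order: 259^1 ≡ 259;  259^2 ≡ 435;  259^3 ≡ 643;  259^4 ≡ 631;  259^6 ≡ 102;  259^12 ≡ 478;  259^59 ≡ 91;  259^118 ≡ 482;  259^177 ≡ 613;  259^236 ≡ 481;  259^354 ≡ 708;  259^708 ≡ 1.
Smallest exponent giving 1 is 708.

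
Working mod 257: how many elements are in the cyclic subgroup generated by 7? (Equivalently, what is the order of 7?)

256

The order of 7 must divide p − 1 = 256 = 2^8.
Divisors: 1, 2, 4, 8, 16, 32, 64, 128, 256.
Check each in increasing order: 7^1 ≡ 7;  7^2 ≡ 49;  7^4 ≡ 88;  7^8 ≡ 34;  7^16 ≡ 128;  7^32 ≡ 193;  7^64 ≡ 241;  7^128 ≡ 256;  7^256 ≡ 1.
Smallest exponent giving 1 is 256.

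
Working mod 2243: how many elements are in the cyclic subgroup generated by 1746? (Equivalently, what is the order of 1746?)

The order of 1746 must divide p − 1 = 2242 = 2 · 19 · 59.
Divisors: 1, 2, 19, 38, 59, 118, 1121, 2242.
Check each in increasing order: 1746^1 ≡ 1746;  1746^2 ≡ 279;  1746^19 ≡ 1961;  1746^38 ≡ 1019;  1746^59 ≡ 910;  1746^118 ≡ 433;  1746^1121 ≡ 2242;  1746^2242 ≡ 1.
Smallest exponent giving 1 is 2242.

2242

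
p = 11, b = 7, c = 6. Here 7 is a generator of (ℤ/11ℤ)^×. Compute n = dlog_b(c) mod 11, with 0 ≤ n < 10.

7

Successive powers of 7 modulo 11:
  7^0=1  7^1=7  7^2=5  7^3=2  7^4=3  7^5=10
  7^6=4  7^7=6
So 7^7 ≡ 6 (mod 11), giving n = 7.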